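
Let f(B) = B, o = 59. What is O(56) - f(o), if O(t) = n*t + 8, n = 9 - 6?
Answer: 117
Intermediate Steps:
n = 3
O(t) = 8 + 3*t (O(t) = 3*t + 8 = 8 + 3*t)
O(56) - f(o) = (8 + 3*56) - 1*59 = (8 + 168) - 59 = 176 - 59 = 117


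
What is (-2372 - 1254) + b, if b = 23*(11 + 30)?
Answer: -2683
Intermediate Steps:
b = 943 (b = 23*41 = 943)
(-2372 - 1254) + b = (-2372 - 1254) + 943 = -3626 + 943 = -2683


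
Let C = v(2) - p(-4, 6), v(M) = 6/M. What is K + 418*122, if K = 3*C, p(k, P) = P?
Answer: 50987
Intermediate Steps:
C = -3 (C = 6/2 - 1*6 = 6*(1/2) - 6 = 3 - 6 = -3)
K = -9 (K = 3*(-3) = -9)
K + 418*122 = -9 + 418*122 = -9 + 50996 = 50987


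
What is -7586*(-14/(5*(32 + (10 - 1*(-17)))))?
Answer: 106204/295 ≈ 360.01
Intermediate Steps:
-7586*(-14/(5*(32 + (10 - 1*(-17))))) = -7586*(-14/(5*(32 + (10 + 17)))) = -7586*(-14/(5*(32 + 27))) = -7586/(59*(-5/14)) = -7586/(-295/14) = -7586*(-14/295) = 106204/295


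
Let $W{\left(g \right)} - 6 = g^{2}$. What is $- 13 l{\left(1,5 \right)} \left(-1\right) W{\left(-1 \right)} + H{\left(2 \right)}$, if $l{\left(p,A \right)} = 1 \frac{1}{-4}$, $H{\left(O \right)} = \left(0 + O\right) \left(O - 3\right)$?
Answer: $- \frac{99}{4} \approx -24.75$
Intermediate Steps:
$W{\left(g \right)} = 6 + g^{2}$
$H{\left(O \right)} = O \left(-3 + O\right)$
$l{\left(p,A \right)} = - \frac{1}{4}$ ($l{\left(p,A \right)} = 1 \left(- \frac{1}{4}\right) = - \frac{1}{4}$)
$- 13 l{\left(1,5 \right)} \left(-1\right) W{\left(-1 \right)} + H{\left(2 \right)} = - 13 \left(- \frac{1}{4}\right) \left(-1\right) \left(6 + \left(-1\right)^{2}\right) + 2 \left(-3 + 2\right) = - 13 \frac{6 + 1}{4} + 2 \left(-1\right) = - 13 \cdot \frac{1}{4} \cdot 7 - 2 = \left(-13\right) \frac{7}{4} - 2 = - \frac{91}{4} - 2 = - \frac{99}{4}$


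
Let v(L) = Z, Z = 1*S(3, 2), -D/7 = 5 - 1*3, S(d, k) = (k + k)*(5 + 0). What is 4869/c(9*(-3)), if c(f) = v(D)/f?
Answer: -131463/20 ≈ -6573.1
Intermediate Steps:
S(d, k) = 10*k (S(d, k) = (2*k)*5 = 10*k)
D = -14 (D = -7*(5 - 1*3) = -7*(5 - 3) = -7*2 = -14)
Z = 20 (Z = 1*(10*2) = 1*20 = 20)
v(L) = 20
c(f) = 20/f
4869/c(9*(-3)) = 4869/((20/((9*(-3))))) = 4869/((20/(-27))) = 4869/((20*(-1/27))) = 4869/(-20/27) = 4869*(-27/20) = -131463/20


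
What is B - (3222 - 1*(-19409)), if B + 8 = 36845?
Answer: 14206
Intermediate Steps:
B = 36837 (B = -8 + 36845 = 36837)
B - (3222 - 1*(-19409)) = 36837 - (3222 - 1*(-19409)) = 36837 - (3222 + 19409) = 36837 - 1*22631 = 36837 - 22631 = 14206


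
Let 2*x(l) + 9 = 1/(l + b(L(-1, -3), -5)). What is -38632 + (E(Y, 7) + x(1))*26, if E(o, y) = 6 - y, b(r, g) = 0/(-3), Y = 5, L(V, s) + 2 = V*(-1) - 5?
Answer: -38762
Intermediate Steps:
L(V, s) = -7 - V (L(V, s) = -2 + (V*(-1) - 5) = -2 + (-V - 5) = -2 + (-5 - V) = -7 - V)
b(r, g) = 0 (b(r, g) = 0*(-1/3) = 0)
x(l) = -9/2 + 1/(2*l) (x(l) = -9/2 + 1/(2*(l + 0)) = -9/2 + 1/(2*l))
-38632 + (E(Y, 7) + x(1))*26 = -38632 + ((6 - 1*7) + (1/2)*(1 - 9*1)/1)*26 = -38632 + ((6 - 7) + (1/2)*1*(1 - 9))*26 = -38632 + (-1 + (1/2)*1*(-8))*26 = -38632 + (-1 - 4)*26 = -38632 - 5*26 = -38632 - 130 = -38762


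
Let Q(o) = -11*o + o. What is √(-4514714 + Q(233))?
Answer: 2*I*√1129261 ≈ 2125.3*I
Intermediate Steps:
Q(o) = -10*o
√(-4514714 + Q(233)) = √(-4514714 - 10*233) = √(-4514714 - 2330) = √(-4517044) = 2*I*√1129261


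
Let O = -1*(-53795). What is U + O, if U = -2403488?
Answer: -2349693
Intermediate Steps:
O = 53795
U + O = -2403488 + 53795 = -2349693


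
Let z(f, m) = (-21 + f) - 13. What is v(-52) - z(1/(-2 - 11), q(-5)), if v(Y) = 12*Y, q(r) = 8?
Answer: -7669/13 ≈ -589.92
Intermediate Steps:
z(f, m) = -34 + f
v(-52) - z(1/(-2 - 11), q(-5)) = 12*(-52) - (-34 + 1/(-2 - 11)) = -624 - (-34 + 1/(-13)) = -624 - (-34 - 1/13) = -624 - 1*(-443/13) = -624 + 443/13 = -7669/13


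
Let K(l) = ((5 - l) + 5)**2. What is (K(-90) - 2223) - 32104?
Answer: -24327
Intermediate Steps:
K(l) = (10 - l)**2
(K(-90) - 2223) - 32104 = ((-10 - 90)**2 - 2223) - 32104 = ((-100)**2 - 2223) - 32104 = (10000 - 2223) - 32104 = 7777 - 32104 = -24327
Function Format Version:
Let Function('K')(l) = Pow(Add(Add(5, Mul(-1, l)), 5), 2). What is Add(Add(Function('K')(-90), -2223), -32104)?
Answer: -24327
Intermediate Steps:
Function('K')(l) = Pow(Add(10, Mul(-1, l)), 2)
Add(Add(Function('K')(-90), -2223), -32104) = Add(Add(Pow(Add(-10, -90), 2), -2223), -32104) = Add(Add(Pow(-100, 2), -2223), -32104) = Add(Add(10000, -2223), -32104) = Add(7777, -32104) = -24327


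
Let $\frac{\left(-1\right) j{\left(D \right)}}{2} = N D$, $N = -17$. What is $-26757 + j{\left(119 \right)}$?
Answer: $-22711$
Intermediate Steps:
$j{\left(D \right)} = 34 D$ ($j{\left(D \right)} = - 2 \left(- 17 D\right) = 34 D$)
$-26757 + j{\left(119 \right)} = -26757 + 34 \cdot 119 = -26757 + 4046 = -22711$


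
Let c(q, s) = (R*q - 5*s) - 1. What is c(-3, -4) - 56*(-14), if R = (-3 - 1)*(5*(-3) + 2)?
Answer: 647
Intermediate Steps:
R = 52 (R = -4*(-15 + 2) = -4*(-13) = 52)
c(q, s) = -1 - 5*s + 52*q (c(q, s) = (52*q - 5*s) - 1 = (-5*s + 52*q) - 1 = -1 - 5*s + 52*q)
c(-3, -4) - 56*(-14) = (-1 - 5*(-4) + 52*(-3)) - 56*(-14) = (-1 + 20 - 156) + 784 = -137 + 784 = 647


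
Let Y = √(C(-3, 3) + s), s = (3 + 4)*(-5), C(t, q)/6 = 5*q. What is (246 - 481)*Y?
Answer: -235*√55 ≈ -1742.8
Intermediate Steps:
C(t, q) = 30*q (C(t, q) = 6*(5*q) = 30*q)
s = -35 (s = 7*(-5) = -35)
Y = √55 (Y = √(30*3 - 35) = √(90 - 35) = √55 ≈ 7.4162)
(246 - 481)*Y = (246 - 481)*√55 = -235*√55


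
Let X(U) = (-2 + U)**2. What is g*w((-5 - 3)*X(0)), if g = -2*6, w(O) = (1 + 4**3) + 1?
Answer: -792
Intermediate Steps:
w(O) = 66 (w(O) = (1 + 64) + 1 = 65 + 1 = 66)
g = -12
g*w((-5 - 3)*X(0)) = -12*66 = -792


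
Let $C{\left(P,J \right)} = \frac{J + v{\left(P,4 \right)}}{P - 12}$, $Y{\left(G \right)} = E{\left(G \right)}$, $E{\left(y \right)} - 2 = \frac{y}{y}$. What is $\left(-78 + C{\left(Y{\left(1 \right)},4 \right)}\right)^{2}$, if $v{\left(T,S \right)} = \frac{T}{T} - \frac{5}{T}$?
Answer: $\frac{4477456}{729} \approx 6141.9$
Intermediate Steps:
$E{\left(y \right)} = 3$ ($E{\left(y \right)} = 2 + \frac{y}{y} = 2 + 1 = 3$)
$Y{\left(G \right)} = 3$
$v{\left(T,S \right)} = 1 - \frac{5}{T}$
$C{\left(P,J \right)} = \frac{J + \frac{-5 + P}{P}}{-12 + P}$ ($C{\left(P,J \right)} = \frac{J + \frac{-5 + P}{P}}{P - 12} = \frac{J + \frac{-5 + P}{P}}{-12 + P}$)
$\left(-78 + C{\left(Y{\left(1 \right)},4 \right)}\right)^{2} = \left(-78 + \frac{-5 + 3 + 4 \cdot 3}{3 \left(-12 + 3\right)}\right)^{2} = \left(-78 + \frac{-5 + 3 + 12}{3 \left(-9\right)}\right)^{2} = \left(-78 + \frac{1}{3} \left(- \frac{1}{9}\right) 10\right)^{2} = \left(-78 - \frac{10}{27}\right)^{2} = \left(- \frac{2116}{27}\right)^{2} = \frac{4477456}{729}$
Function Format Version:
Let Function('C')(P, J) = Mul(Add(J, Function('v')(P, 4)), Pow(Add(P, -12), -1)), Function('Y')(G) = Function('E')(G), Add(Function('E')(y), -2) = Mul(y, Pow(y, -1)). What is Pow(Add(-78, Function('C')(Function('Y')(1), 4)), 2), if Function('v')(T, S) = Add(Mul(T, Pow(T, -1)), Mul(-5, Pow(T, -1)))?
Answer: Rational(4477456, 729) ≈ 6141.9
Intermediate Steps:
Function('E')(y) = 3 (Function('E')(y) = Add(2, Mul(y, Pow(y, -1))) = Add(2, 1) = 3)
Function('Y')(G) = 3
Function('v')(T, S) = Add(1, Mul(-5, Pow(T, -1)))
Function('C')(P, J) = Mul(Pow(Add(-12, P), -1), Add(J, Mul(Pow(P, -1), Add(-5, P)))) (Function('C')(P, J) = Mul(Add(J, Mul(Pow(P, -1), Add(-5, P))), Pow(Add(P, -12), -1)) = Mul(Add(J, Mul(Pow(P, -1), Add(-5, P))), Pow(Add(-12, P), -1)) = Mul(Pow(Add(-12, P), -1), Add(J, Mul(Pow(P, -1), Add(-5, P)))))
Pow(Add(-78, Function('C')(Function('Y')(1), 4)), 2) = Pow(Add(-78, Mul(Pow(3, -1), Pow(Add(-12, 3), -1), Add(-5, 3, Mul(4, 3)))), 2) = Pow(Add(-78, Mul(Rational(1, 3), Pow(-9, -1), Add(-5, 3, 12))), 2) = Pow(Add(-78, Mul(Rational(1, 3), Rational(-1, 9), 10)), 2) = Pow(Add(-78, Rational(-10, 27)), 2) = Pow(Rational(-2116, 27), 2) = Rational(4477456, 729)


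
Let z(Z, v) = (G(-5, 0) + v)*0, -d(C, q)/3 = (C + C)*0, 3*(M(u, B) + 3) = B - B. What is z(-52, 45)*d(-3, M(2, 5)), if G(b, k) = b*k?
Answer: 0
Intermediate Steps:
M(u, B) = -3 (M(u, B) = -3 + (B - B)/3 = -3 + (1/3)*0 = -3 + 0 = -3)
d(C, q) = 0 (d(C, q) = -3*(C + C)*0 = -3*2*C*0 = -3*0 = 0)
z(Z, v) = 0 (z(Z, v) = (-5*0 + v)*0 = (0 + v)*0 = v*0 = 0)
z(-52, 45)*d(-3, M(2, 5)) = 0*0 = 0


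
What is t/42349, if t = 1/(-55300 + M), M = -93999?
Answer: -1/6322663351 ≈ -1.5816e-10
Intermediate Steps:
t = -1/149299 (t = 1/(-55300 - 93999) = 1/(-149299) = -1/149299 ≈ -6.6980e-6)
t/42349 = -1/149299/42349 = -1/149299*1/42349 = -1/6322663351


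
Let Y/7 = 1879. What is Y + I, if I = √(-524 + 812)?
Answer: 13153 + 12*√2 ≈ 13170.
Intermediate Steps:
Y = 13153 (Y = 7*1879 = 13153)
I = 12*√2 (I = √288 = 12*√2 ≈ 16.971)
Y + I = 13153 + 12*√2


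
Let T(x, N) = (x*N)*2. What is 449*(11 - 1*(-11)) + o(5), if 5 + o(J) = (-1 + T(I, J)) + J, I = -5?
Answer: 9827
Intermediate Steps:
T(x, N) = 2*N*x (T(x, N) = (N*x)*2 = 2*N*x)
o(J) = -6 - 9*J (o(J) = -5 + ((-1 + 2*J*(-5)) + J) = -5 + ((-1 - 10*J) + J) = -5 + (-1 - 9*J) = -6 - 9*J)
449*(11 - 1*(-11)) + o(5) = 449*(11 - 1*(-11)) + (-6 - 9*5) = 449*(11 + 11) + (-6 - 45) = 449*22 - 51 = 9878 - 51 = 9827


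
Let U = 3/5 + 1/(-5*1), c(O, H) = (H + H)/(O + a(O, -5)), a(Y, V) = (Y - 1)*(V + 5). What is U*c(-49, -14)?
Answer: 8/35 ≈ 0.22857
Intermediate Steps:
a(Y, V) = (-1 + Y)*(5 + V)
c(O, H) = 2*H/O (c(O, H) = (H + H)/(O + (-5 - 1*(-5) + 5*O - 5*O)) = (2*H)/(O + (-5 + 5 + 5*O - 5*O)) = (2*H)/(O + 0) = (2*H)/O = 2*H/O)
U = ⅖ (U = 3*(⅕) + 1/(-5) = ⅗ + 1*(-⅕) = ⅗ - ⅕ = ⅖ ≈ 0.40000)
U*c(-49, -14) = 2*(2*(-14)/(-49))/5 = 2*(2*(-14)*(-1/49))/5 = (⅖)*(4/7) = 8/35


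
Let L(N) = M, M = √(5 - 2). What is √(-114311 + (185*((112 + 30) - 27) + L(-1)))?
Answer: √(-93036 + √3) ≈ 305.02*I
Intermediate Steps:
M = √3 ≈ 1.7320
L(N) = √3
√(-114311 + (185*((112 + 30) - 27) + L(-1))) = √(-114311 + (185*((112 + 30) - 27) + √3)) = √(-114311 + (185*(142 - 27) + √3)) = √(-114311 + (185*115 + √3)) = √(-114311 + (21275 + √3)) = √(-93036 + √3)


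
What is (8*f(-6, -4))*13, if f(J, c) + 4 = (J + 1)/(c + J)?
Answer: -364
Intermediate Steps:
f(J, c) = -4 + (1 + J)/(J + c) (f(J, c) = -4 + (J + 1)/(c + J) = -4 + (1 + J)/(J + c))
(8*f(-6, -4))*13 = (8*((1 - 4*(-4) - 3*(-6))/(-6 - 4)))*13 = (8*((1 + 16 + 18)/(-10)))*13 = (8*(-⅒*35))*13 = (8*(-7/2))*13 = -28*13 = -364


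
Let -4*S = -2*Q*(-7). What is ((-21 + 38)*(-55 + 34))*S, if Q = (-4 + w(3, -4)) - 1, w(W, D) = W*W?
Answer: 4998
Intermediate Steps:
w(W, D) = W**2
Q = 4 (Q = (-4 + 3**2) - 1 = (-4 + 9) - 1 = 5 - 1 = 4)
S = -14 (S = -(-1)*(2*4)*(-7)/4 = -(-1)*8*(-7)/4 = -(-1)*(-56)/4 = -1/4*56 = -14)
((-21 + 38)*(-55 + 34))*S = ((-21 + 38)*(-55 + 34))*(-14) = (17*(-21))*(-14) = -357*(-14) = 4998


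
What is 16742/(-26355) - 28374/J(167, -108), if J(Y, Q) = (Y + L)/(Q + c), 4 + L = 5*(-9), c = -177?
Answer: 106560051947/1554945 ≈ 68530.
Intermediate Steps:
L = -49 (L = -4 + 5*(-9) = -4 - 45 = -49)
J(Y, Q) = (-49 + Y)/(-177 + Q) (J(Y, Q) = (Y - 49)/(Q - 177) = (-49 + Y)/(-177 + Q))
16742/(-26355) - 28374/J(167, -108) = 16742/(-26355) - 28374*(-177 - 108)/(-49 + 167) = 16742*(-1/26355) - 28374/(118/(-285)) = -16742/26355 - 28374/((-1/285*118)) = -16742/26355 - 28374/(-118/285) = -16742/26355 - 28374*(-285/118) = -16742/26355 + 4043295/59 = 106560051947/1554945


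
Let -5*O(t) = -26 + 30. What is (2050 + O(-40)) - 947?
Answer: 5511/5 ≈ 1102.2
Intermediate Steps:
O(t) = -⅘ (O(t) = -(-26 + 30)/5 = -⅕*4 = -⅘)
(2050 + O(-40)) - 947 = (2050 - ⅘) - 947 = 10246/5 - 947 = 5511/5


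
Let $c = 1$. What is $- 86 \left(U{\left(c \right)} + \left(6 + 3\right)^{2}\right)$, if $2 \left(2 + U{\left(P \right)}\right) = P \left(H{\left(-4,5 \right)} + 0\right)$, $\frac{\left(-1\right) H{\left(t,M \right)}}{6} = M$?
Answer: $-5504$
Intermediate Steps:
$H{\left(t,M \right)} = - 6 M$
$U{\left(P \right)} = -2 - 15 P$ ($U{\left(P \right)} = -2 + \frac{P \left(\left(-6\right) 5 + 0\right)}{2} = -2 + \frac{P \left(-30 + 0\right)}{2} = -2 + \frac{P \left(-30\right)}{2} = -2 + \frac{\left(-30\right) P}{2} = -2 - 15 P$)
$- 86 \left(U{\left(c \right)} + \left(6 + 3\right)^{2}\right) = - 86 \left(\left(-2 - 15\right) + \left(6 + 3\right)^{2}\right) = - 86 \left(\left(-2 - 15\right) + 9^{2}\right) = - 86 \left(-17 + 81\right) = \left(-86\right) 64 = -5504$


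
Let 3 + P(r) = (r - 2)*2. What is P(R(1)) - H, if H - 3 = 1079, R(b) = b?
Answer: -1087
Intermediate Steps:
P(r) = -7 + 2*r (P(r) = -3 + (r - 2)*2 = -3 + (-2 + r)*2 = -3 + (-4 + 2*r) = -7 + 2*r)
H = 1082 (H = 3 + 1079 = 1082)
P(R(1)) - H = (-7 + 2*1) - 1*1082 = (-7 + 2) - 1082 = -5 - 1082 = -1087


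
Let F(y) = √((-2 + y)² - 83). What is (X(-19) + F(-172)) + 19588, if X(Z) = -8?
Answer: 19580 + √30193 ≈ 19754.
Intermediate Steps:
F(y) = √(-83 + (-2 + y)²)
(X(-19) + F(-172)) + 19588 = (-8 + √(-83 + (-2 - 172)²)) + 19588 = (-8 + √(-83 + (-174)²)) + 19588 = (-8 + √(-83 + 30276)) + 19588 = (-8 + √30193) + 19588 = 19580 + √30193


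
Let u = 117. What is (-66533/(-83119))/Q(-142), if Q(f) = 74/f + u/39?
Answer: 4723843/14628944 ≈ 0.32291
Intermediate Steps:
Q(f) = 3 + 74/f (Q(f) = 74/f + 117/39 = 74/f + 117*(1/39) = 74/f + 3 = 3 + 74/f)
(-66533/(-83119))/Q(-142) = (-66533/(-83119))/(3 + 74/(-142)) = (-66533*(-1/83119))/(3 + 74*(-1/142)) = 66533/(83119*(3 - 37/71)) = 66533/(83119*(176/71)) = (66533/83119)*(71/176) = 4723843/14628944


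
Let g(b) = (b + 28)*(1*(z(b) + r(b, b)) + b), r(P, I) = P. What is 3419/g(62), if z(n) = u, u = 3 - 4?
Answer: 3419/11070 ≈ 0.30885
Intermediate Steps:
u = -1
z(n) = -1
g(b) = (-1 + 2*b)*(28 + b) (g(b) = (b + 28)*(1*(-1 + b) + b) = (28 + b)*((-1 + b) + b) = (28 + b)*(-1 + 2*b) = (-1 + 2*b)*(28 + b))
3419/g(62) = 3419/(-28 + 2*62² + 55*62) = 3419/(-28 + 2*3844 + 3410) = 3419/(-28 + 7688 + 3410) = 3419/11070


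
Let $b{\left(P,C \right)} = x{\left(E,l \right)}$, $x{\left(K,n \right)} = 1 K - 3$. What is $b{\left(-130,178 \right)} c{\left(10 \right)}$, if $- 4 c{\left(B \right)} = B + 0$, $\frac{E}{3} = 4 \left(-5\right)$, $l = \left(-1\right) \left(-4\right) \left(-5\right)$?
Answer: $\frac{315}{2} \approx 157.5$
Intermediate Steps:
$l = -20$ ($l = 4 \left(-5\right) = -20$)
$E = -60$ ($E = 3 \cdot 4 \left(-5\right) = 3 \left(-20\right) = -60$)
$x{\left(K,n \right)} = -3 + K$ ($x{\left(K,n \right)} = K - 3 = -3 + K$)
$c{\left(B \right)} = - \frac{B}{4}$ ($c{\left(B \right)} = - \frac{B + 0}{4} = - \frac{B}{4}$)
$b{\left(P,C \right)} = -63$ ($b{\left(P,C \right)} = -3 - 60 = -63$)
$b{\left(-130,178 \right)} c{\left(10 \right)} = - 63 \left(\left(- \frac{1}{4}\right) 10\right) = \left(-63\right) \left(- \frac{5}{2}\right) = \frac{315}{2}$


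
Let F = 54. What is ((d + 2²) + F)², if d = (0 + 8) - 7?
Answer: 3481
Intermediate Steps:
d = 1 (d = 8 - 7 = 1)
((d + 2²) + F)² = ((1 + 2²) + 54)² = ((1 + 4) + 54)² = (5 + 54)² = 59² = 3481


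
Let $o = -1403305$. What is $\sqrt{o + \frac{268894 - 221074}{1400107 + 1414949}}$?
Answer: $\frac{i \sqrt{19306504978142685}}{117294} \approx 1184.6 i$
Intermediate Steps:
$\sqrt{o + \frac{268894 - 221074}{1400107 + 1414949}} = \sqrt{-1403305 + \frac{268894 - 221074}{1400107 + 1414949}} = \sqrt{-1403305 + \frac{47820}{2815056}} = \sqrt{-1403305 + 47820 \cdot \frac{1}{2815056}} = \sqrt{-1403305 + \frac{3985}{234588}} = \sqrt{- \frac{329198509355}{234588}} = \frac{i \sqrt{19306504978142685}}{117294}$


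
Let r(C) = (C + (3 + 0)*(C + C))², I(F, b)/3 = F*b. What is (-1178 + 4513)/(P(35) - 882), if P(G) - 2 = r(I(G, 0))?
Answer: -667/176 ≈ -3.7898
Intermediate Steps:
I(F, b) = 3*F*b (I(F, b) = 3*(F*b) = 3*F*b)
r(C) = 49*C² (r(C) = (C + 3*(2*C))² = (C + 6*C)² = (7*C)² = 49*C²)
P(G) = 2 (P(G) = 2 + 49*(3*G*0)² = 2 + 49*0² = 2 + 49*0 = 2 + 0 = 2)
(-1178 + 4513)/(P(35) - 882) = (-1178 + 4513)/(2 - 882) = 3335/(-880) = 3335*(-1/880) = -667/176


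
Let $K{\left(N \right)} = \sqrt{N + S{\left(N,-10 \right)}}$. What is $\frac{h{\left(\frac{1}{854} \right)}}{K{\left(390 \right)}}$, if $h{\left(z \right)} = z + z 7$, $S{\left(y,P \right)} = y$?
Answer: $\frac{2 \sqrt{195}}{83265} \approx 0.00033542$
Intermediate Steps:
$h{\left(z \right)} = 8 z$ ($h{\left(z \right)} = z + 7 z = 8 z$)
$K{\left(N \right)} = \sqrt{2} \sqrt{N}$ ($K{\left(N \right)} = \sqrt{N + N} = \sqrt{2 N} = \sqrt{2} \sqrt{N}$)
$\frac{h{\left(\frac{1}{854} \right)}}{K{\left(390 \right)}} = \frac{8 \cdot \frac{1}{854}}{\sqrt{2} \sqrt{390}} = \frac{8 \cdot \frac{1}{854}}{2 \sqrt{195}} = \frac{4 \frac{\sqrt{195}}{390}}{427} = \frac{2 \sqrt{195}}{83265}$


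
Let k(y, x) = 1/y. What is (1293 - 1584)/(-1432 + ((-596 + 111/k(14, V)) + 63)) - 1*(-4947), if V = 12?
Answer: 677836/137 ≈ 4947.7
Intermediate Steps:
(1293 - 1584)/(-1432 + ((-596 + 111/k(14, V)) + 63)) - 1*(-4947) = (1293 - 1584)/(-1432 + ((-596 + 111/(1/14)) + 63)) - 1*(-4947) = -291/(-1432 + ((-596 + 111/(1/14)) + 63)) + 4947 = -291/(-1432 + ((-596 + 111*14) + 63)) + 4947 = -291/(-1432 + ((-596 + 1554) + 63)) + 4947 = -291/(-1432 + (958 + 63)) + 4947 = -291/(-1432 + 1021) + 4947 = -291/(-411) + 4947 = -291*(-1/411) + 4947 = 97/137 + 4947 = 677836/137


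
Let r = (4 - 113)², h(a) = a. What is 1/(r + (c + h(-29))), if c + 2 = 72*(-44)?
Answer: 1/8682 ≈ 0.00011518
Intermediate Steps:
c = -3170 (c = -2 + 72*(-44) = -2 - 3168 = -3170)
r = 11881 (r = (-109)² = 11881)
1/(r + (c + h(-29))) = 1/(11881 + (-3170 - 29)) = 1/(11881 - 3199) = 1/8682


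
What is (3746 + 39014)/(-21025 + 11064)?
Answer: -42760/9961 ≈ -4.2927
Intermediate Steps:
(3746 + 39014)/(-21025 + 11064) = 42760/(-9961) = 42760*(-1/9961) = -42760/9961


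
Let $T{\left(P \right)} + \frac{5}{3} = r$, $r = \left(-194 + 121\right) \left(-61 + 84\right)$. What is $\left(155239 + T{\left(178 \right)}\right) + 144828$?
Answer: $\frac{895159}{3} \approx 2.9839 \cdot 10^{5}$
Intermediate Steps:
$r = -1679$ ($r = \left(-73\right) 23 = -1679$)
$T{\left(P \right)} = - \frac{5042}{3}$ ($T{\left(P \right)} = - \frac{5}{3} - 1679 = - \frac{5042}{3}$)
$\left(155239 + T{\left(178 \right)}\right) + 144828 = \left(155239 - \frac{5042}{3}\right) + 144828 = \frac{460675}{3} + 144828 = \frac{895159}{3}$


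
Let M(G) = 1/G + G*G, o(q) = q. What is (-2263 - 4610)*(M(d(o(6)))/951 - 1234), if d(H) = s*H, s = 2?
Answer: 32258835589/3804 ≈ 8.4802e+6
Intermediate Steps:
d(H) = 2*H
M(G) = 1/G + G²
(-2263 - 4610)*(M(d(o(6)))/951 - 1234) = (-2263 - 4610)*(((1 + (2*6)³)/((2*6)))/951 - 1234) = -6873*(((1 + 12³)/12)*(1/951) - 1234) = -6873*(((1 + 1728)/12)*(1/951) - 1234) = -6873*(((1/12)*1729)*(1/951) - 1234) = -6873*((1729/12)*(1/951) - 1234) = -6873*(1729/11412 - 1234) = -6873*(-14080679/11412) = 32258835589/3804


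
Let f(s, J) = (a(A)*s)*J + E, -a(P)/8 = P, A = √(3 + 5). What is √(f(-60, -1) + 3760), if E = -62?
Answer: √(3698 - 960*√2) ≈ 48.377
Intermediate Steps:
A = 2*√2 (A = √8 = 2*√2 ≈ 2.8284)
a(P) = -8*P
f(s, J) = -62 - 16*J*s*√2 (f(s, J) = ((-16*√2)*s)*J - 62 = (-16*s*√2)*J - 62 = -16*J*s*√2 - 62 = -62 - 16*J*s*√2)
√(f(-60, -1) + 3760) = √((-62 - 16*(-1)*(-60)*√2) + 3760) = √((-62 - 960*√2) + 3760) = √(3698 - 960*√2)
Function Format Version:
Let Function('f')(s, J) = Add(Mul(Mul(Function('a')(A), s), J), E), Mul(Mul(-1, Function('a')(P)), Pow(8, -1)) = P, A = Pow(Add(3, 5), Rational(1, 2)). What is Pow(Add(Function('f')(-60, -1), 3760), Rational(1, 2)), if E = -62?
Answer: Pow(Add(3698, Mul(-960, Pow(2, Rational(1, 2)))), Rational(1, 2)) ≈ 48.377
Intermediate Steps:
A = Mul(2, Pow(2, Rational(1, 2))) (A = Pow(8, Rational(1, 2)) = Mul(2, Pow(2, Rational(1, 2))) ≈ 2.8284)
Function('a')(P) = Mul(-8, P)
Function('f')(s, J) = Add(-62, Mul(-16, J, s, Pow(2, Rational(1, 2)))) (Function('f')(s, J) = Add(Mul(Mul(Mul(-8, Mul(2, Pow(2, Rational(1, 2)))), s), J), -62) = Add(Mul(Mul(Mul(-16, Pow(2, Rational(1, 2))), s), J), -62) = Add(Mul(Mul(-16, s, Pow(2, Rational(1, 2))), J), -62) = Add(Mul(-16, J, s, Pow(2, Rational(1, 2))), -62) = Add(-62, Mul(-16, J, s, Pow(2, Rational(1, 2)))))
Pow(Add(Function('f')(-60, -1), 3760), Rational(1, 2)) = Pow(Add(Add(-62, Mul(-16, -1, -60, Pow(2, Rational(1, 2)))), 3760), Rational(1, 2)) = Pow(Add(Add(-62, Mul(-960, Pow(2, Rational(1, 2)))), 3760), Rational(1, 2)) = Pow(Add(3698, Mul(-960, Pow(2, Rational(1, 2)))), Rational(1, 2))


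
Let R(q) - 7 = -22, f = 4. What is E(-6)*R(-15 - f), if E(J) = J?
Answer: 90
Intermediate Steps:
R(q) = -15 (R(q) = 7 - 22 = -15)
E(-6)*R(-15 - f) = -6*(-15) = 90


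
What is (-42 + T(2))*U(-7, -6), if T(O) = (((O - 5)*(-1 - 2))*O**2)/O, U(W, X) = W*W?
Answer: -1176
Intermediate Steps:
U(W, X) = W**2
T(O) = O*(15 - 3*O) (T(O) = (((-5 + O)*(-3))*O**2)/O = ((15 - 3*O)*O**2)/O = (O**2*(15 - 3*O))/O = O*(15 - 3*O))
(-42 + T(2))*U(-7, -6) = (-42 + 3*2*(5 - 1*2))*(-7)**2 = (-42 + 3*2*(5 - 2))*49 = (-42 + 3*2*3)*49 = (-42 + 18)*49 = -24*49 = -1176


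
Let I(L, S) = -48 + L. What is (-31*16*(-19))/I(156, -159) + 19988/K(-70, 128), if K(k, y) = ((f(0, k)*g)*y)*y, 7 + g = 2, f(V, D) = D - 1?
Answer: 3425947399/39260160 ≈ 87.263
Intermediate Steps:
f(V, D) = -1 + D
g = -5 (g = -7 + 2 = -5)
K(k, y) = y²*(5 - 5*k) (K(k, y) = (((-1 + k)*(-5))*y)*y = ((5 - 5*k)*y)*y = (y*(5 - 5*k))*y = y²*(5 - 5*k))
(-31*16*(-19))/I(156, -159) + 19988/K(-70, 128) = (-31*16*(-19))/(-48 + 156) + 19988/((5*128²*(1 - 1*(-70)))) = -496*(-19)/108 + 19988/((5*16384*(1 + 70))) = 9424*(1/108) + 19988/((5*16384*71)) = 2356/27 + 19988/5816320 = 2356/27 + 19988*(1/5816320) = 2356/27 + 4997/1454080 = 3425947399/39260160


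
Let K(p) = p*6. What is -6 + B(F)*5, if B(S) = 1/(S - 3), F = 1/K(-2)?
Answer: -282/37 ≈ -7.6216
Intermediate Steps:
K(p) = 6*p
F = -1/12 (F = 1/(6*(-2)) = 1/(-12) = 1*(-1/12) = -1/12 ≈ -0.083333)
B(S) = 1/(-3 + S)
-6 + B(F)*5 = -6 + 5/(-3 - 1/12) = -6 + 5/(-37/12) = -6 - 12/37*5 = -6 - 60/37 = -282/37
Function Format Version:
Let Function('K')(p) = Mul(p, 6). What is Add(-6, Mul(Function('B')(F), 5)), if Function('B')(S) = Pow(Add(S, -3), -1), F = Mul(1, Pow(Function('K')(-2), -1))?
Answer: Rational(-282, 37) ≈ -7.6216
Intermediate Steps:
Function('K')(p) = Mul(6, p)
F = Rational(-1, 12) (F = Mul(1, Pow(Mul(6, -2), -1)) = Mul(1, Pow(-12, -1)) = Mul(1, Rational(-1, 12)) = Rational(-1, 12) ≈ -0.083333)
Function('B')(S) = Pow(Add(-3, S), -1)
Add(-6, Mul(Function('B')(F), 5)) = Add(-6, Mul(Pow(Add(-3, Rational(-1, 12)), -1), 5)) = Add(-6, Mul(Pow(Rational(-37, 12), -1), 5)) = Add(-6, Mul(Rational(-12, 37), 5)) = Add(-6, Rational(-60, 37)) = Rational(-282, 37)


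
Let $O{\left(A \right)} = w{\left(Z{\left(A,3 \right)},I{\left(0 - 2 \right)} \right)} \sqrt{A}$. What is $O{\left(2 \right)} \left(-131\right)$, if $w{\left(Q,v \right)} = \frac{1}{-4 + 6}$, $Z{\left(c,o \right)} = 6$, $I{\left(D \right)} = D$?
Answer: $- \frac{131 \sqrt{2}}{2} \approx -92.631$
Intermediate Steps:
$w{\left(Q,v \right)} = \frac{1}{2}$
$O{\left(A \right)} = \frac{\sqrt{A}}{2}$
$O{\left(2 \right)} \left(-131\right) = \frac{\sqrt{2}}{2} \left(-131\right) = - \frac{131 \sqrt{2}}{2}$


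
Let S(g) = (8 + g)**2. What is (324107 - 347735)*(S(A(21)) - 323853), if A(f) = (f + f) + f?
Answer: 7532889936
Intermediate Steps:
A(f) = 3*f (A(f) = 2*f + f = 3*f)
(324107 - 347735)*(S(A(21)) - 323853) = (324107 - 347735)*((8 + 3*21)**2 - 323853) = -23628*((8 + 63)**2 - 323853) = -23628*(71**2 - 323853) = -23628*(5041 - 323853) = -23628*(-318812) = 7532889936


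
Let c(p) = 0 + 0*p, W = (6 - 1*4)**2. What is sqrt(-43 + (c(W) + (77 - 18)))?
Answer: 4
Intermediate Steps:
W = 4 (W = (6 - 4)**2 = 2**2 = 4)
c(p) = 0 (c(p) = 0 + 0 = 0)
sqrt(-43 + (c(W) + (77 - 18))) = sqrt(-43 + (0 + (77 - 18))) = sqrt(-43 + (0 + 59)) = sqrt(-43 + 59) = sqrt(16) = 4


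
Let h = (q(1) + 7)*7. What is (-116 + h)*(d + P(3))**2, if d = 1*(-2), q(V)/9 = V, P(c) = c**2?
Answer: -196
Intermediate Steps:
q(V) = 9*V
d = -2
h = 112 (h = (9*1 + 7)*7 = (9 + 7)*7 = 16*7 = 112)
(-116 + h)*(d + P(3))**2 = (-116 + 112)*(-2 + 3**2)**2 = -4*(-2 + 9)**2 = -4*7**2 = -4*49 = -196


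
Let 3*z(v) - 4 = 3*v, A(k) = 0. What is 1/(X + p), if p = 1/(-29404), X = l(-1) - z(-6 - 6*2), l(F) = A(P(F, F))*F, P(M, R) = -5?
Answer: 88212/1470197 ≈ 0.060000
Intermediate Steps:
l(F) = 0 (l(F) = 0*F = 0)
z(v) = 4/3 + v (z(v) = 4/3 + (3*v)/3 = 4/3 + v)
X = 50/3 (X = 0 - (4/3 + (-6 - 6*2)) = 0 - (4/3 + (-6 - 12)) = 0 - (4/3 - 18) = 0 - 1*(-50/3) = 0 + 50/3 = 50/3 ≈ 16.667)
p = -1/29404 ≈ -3.4009e-5
1/(X + p) = 1/(50/3 - 1/29404) = 1/(1470197/88212) = 88212/1470197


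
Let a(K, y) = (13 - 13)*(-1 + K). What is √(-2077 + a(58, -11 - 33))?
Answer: I*√2077 ≈ 45.574*I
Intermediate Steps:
a(K, y) = 0 (a(K, y) = 0*(-1 + K) = 0)
√(-2077 + a(58, -11 - 33)) = √(-2077 + 0) = √(-2077) = I*√2077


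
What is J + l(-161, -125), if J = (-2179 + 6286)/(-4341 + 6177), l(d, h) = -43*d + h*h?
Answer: 13800745/612 ≈ 22550.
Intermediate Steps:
l(d, h) = h² - 43*d (l(d, h) = -43*d + h² = h² - 43*d)
J = 1369/612 (J = 4107/1836 = 4107*(1/1836) = 1369/612 ≈ 2.2369)
J + l(-161, -125) = 1369/612 + ((-125)² - 43*(-161)) = 1369/612 + (15625 + 6923) = 1369/612 + 22548 = 13800745/612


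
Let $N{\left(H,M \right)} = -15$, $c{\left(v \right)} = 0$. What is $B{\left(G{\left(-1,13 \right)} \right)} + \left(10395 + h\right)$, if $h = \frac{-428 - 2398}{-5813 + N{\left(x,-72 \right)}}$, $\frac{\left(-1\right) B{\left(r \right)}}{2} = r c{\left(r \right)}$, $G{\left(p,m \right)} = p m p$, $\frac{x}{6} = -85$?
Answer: $\frac{30292443}{2914} \approx 10395.0$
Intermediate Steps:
$x = -510$ ($x = 6 \left(-85\right) = -510$)
$G{\left(p,m \right)} = m p^{2}$ ($G{\left(p,m \right)} = m p p = m p^{2}$)
$B{\left(r \right)} = 0$ ($B{\left(r \right)} = - 2 r 0 = \left(-2\right) 0 = 0$)
$h = \frac{1413}{2914}$ ($h = \frac{-428 - 2398}{-5813 - 15} = - \frac{2826}{-5828} = \left(-2826\right) \left(- \frac{1}{5828}\right) = \frac{1413}{2914} \approx 0.4849$)
$B{\left(G{\left(-1,13 \right)} \right)} + \left(10395 + h\right) = 0 + \left(10395 + \frac{1413}{2914}\right) = 0 + \frac{30292443}{2914} = \frac{30292443}{2914}$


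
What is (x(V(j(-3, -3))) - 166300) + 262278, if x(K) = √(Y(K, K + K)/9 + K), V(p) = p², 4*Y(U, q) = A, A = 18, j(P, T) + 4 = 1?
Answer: 95978 + √38/2 ≈ 95981.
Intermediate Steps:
j(P, T) = -3 (j(P, T) = -4 + 1 = -3)
Y(U, q) = 9/2 (Y(U, q) = (¼)*18 = 9/2)
x(K) = √(½ + K) (x(K) = √((9/2)/9 + K) = √((9/2)*(⅑) + K) = √(½ + K))
(x(V(j(-3, -3))) - 166300) + 262278 = (√(2 + 4*(-3)²)/2 - 166300) + 262278 = (√(2 + 4*9)/2 - 166300) + 262278 = (√(2 + 36)/2 - 166300) + 262278 = (√38/2 - 166300) + 262278 = (-166300 + √38/2) + 262278 = 95978 + √38/2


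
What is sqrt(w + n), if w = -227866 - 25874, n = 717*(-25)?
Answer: 3*I*sqrt(30185) ≈ 521.21*I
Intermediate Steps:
n = -17925
w = -253740
sqrt(w + n) = sqrt(-253740 - 17925) = sqrt(-271665) = 3*I*sqrt(30185)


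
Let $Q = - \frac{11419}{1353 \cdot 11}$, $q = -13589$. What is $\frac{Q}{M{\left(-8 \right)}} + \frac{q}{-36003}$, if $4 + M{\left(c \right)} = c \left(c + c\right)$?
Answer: $\frac{249164369}{671143924} \approx 0.37125$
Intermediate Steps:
$M{\left(c \right)} = -4 + 2 c^{2}$ ($M{\left(c \right)} = -4 + c \left(c + c\right) = -4 + c 2 c = -4 + 2 c^{2}$)
$Q = - \frac{11419}{14883} \approx -0.76725$
$\frac{Q}{M{\left(-8 \right)}} + \frac{q}{-36003} = - \frac{11419}{14883 \left(-4 + 2 \left(-8\right)^{2}\right)} - \frac{13589}{-36003} = - \frac{11419}{14883 \left(-4 + 2 \cdot 64\right)} - - \frac{13589}{36003} = - \frac{11419}{14883 \left(-4 + 128\right)} + \frac{13589}{36003} = - \frac{11419}{14883 \cdot 124} + \frac{13589}{36003} = \left(- \frac{11419}{14883}\right) \frac{1}{124} + \frac{13589}{36003} = - \frac{11419}{1845492} + \frac{13589}{36003} = \frac{249164369}{671143924}$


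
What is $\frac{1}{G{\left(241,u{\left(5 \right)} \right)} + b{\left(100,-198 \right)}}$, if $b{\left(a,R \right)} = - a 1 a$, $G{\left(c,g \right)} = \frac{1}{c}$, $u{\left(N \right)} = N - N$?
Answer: $- \frac{241}{2409999} \approx -0.0001$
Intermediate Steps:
$u{\left(N \right)} = 0$
$b{\left(a,R \right)} = - a^{2}$ ($b{\left(a,R \right)} = - a a = - a^{2}$)
$\frac{1}{G{\left(241,u{\left(5 \right)} \right)} + b{\left(100,-198 \right)}} = \frac{1}{\frac{1}{241} - 100^{2}} = \frac{1}{\frac{1}{241} - 10000} = \frac{1}{- \frac{2409999}{241}} = - \frac{241}{2409999}$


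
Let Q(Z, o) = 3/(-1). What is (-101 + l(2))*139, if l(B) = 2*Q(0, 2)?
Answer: -14873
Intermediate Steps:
Q(Z, o) = -3 (Q(Z, o) = 3*(-1) = -3)
l(B) = -6 (l(B) = 2*(-3) = -6)
(-101 + l(2))*139 = (-101 - 6)*139 = -107*139 = -14873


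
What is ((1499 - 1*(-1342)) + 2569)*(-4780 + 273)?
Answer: -24382870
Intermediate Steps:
((1499 - 1*(-1342)) + 2569)*(-4780 + 273) = ((1499 + 1342) + 2569)*(-4507) = (2841 + 2569)*(-4507) = 5410*(-4507) = -24382870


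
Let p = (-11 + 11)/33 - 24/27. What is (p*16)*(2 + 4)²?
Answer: -512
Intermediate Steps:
p = -8/9 (p = 0*(1/33) - 24*1/27 = 0 - 8/9 = -8/9 ≈ -0.88889)
(p*16)*(2 + 4)² = (-8/9*16)*(2 + 4)² = -128/9*6² = -128/9*36 = -512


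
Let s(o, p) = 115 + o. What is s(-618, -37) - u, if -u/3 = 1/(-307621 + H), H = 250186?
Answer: -9629936/19145 ≈ -503.00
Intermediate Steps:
u = 1/19145 (u = -3/(-307621 + 250186) = -3/(-57435) = -3*(-1/57435) = 1/19145 ≈ 5.2233e-5)
s(-618, -37) - u = (115 - 618) - 1*1/19145 = -503 - 1/19145 = -9629936/19145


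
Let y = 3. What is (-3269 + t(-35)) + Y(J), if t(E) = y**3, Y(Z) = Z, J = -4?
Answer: -3246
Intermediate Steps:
t(E) = 27 (t(E) = 3**3 = 27)
(-3269 + t(-35)) + Y(J) = (-3269 + 27) - 4 = -3242 - 4 = -3246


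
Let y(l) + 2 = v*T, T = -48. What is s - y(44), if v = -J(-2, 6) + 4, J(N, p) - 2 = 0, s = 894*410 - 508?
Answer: 366130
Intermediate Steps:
s = 366032 (s = 366540 - 508 = 366032)
J(N, p) = 2 (J(N, p) = 2 + 0 = 2)
v = 2 (v = -1*2 + 4 = -2 + 4 = 2)
y(l) = -98 (y(l) = -2 + 2*(-48) = -2 - 96 = -98)
s - y(44) = 366032 - 1*(-98) = 366032 + 98 = 366130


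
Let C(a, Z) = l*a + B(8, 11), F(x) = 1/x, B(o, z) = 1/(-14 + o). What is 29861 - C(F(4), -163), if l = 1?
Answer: 358331/12 ≈ 29861.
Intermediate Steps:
C(a, Z) = -⅙ + a (C(a, Z) = 1*a + 1/(-14 + 8) = a + 1/(-6) = a - ⅙ = -⅙ + a)
29861 - C(F(4), -163) = 29861 - (-⅙ + 1/4) = 29861 - (-⅙ + ¼) = 29861 - 1*1/12 = 29861 - 1/12 = 358331/12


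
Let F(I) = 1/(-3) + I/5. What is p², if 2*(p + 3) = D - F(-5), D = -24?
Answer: 1849/9 ≈ 205.44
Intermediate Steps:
F(I) = -⅓ + I/5 (F(I) = 1*(-⅓) + I*(⅕) = -⅓ + I/5)
p = -43/3 (p = -3 + (-24 - (-⅓ + (⅕)*(-5)))/2 = -3 + (-24 - (-⅓ - 1))/2 = -3 + (-24 - 1*(-4/3))/2 = -3 + (-24 + 4/3)/2 = -3 + (½)*(-68/3) = -3 - 34/3 = -43/3 ≈ -14.333)
p² = (-43/3)² = 1849/9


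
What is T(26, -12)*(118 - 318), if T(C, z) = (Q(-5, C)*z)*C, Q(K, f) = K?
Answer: -312000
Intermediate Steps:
T(C, z) = -5*C*z (T(C, z) = (-5*z)*C = -5*C*z)
T(26, -12)*(118 - 318) = (-5*26*(-12))*(118 - 318) = 1560*(-200) = -312000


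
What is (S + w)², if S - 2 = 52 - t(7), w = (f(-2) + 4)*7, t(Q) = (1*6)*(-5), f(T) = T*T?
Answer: 19600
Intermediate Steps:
f(T) = T²
t(Q) = -30 (t(Q) = 6*(-5) = -30)
w = 56 (w = ((-2)² + 4)*7 = (4 + 4)*7 = 8*7 = 56)
S = 84 (S = 2 + (52 - 1*(-30)) = 2 + (52 + 30) = 2 + 82 = 84)
(S + w)² = (84 + 56)² = 140² = 19600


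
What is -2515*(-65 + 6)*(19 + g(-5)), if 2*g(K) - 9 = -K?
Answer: 3858010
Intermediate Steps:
g(K) = 9/2 - K/2 (g(K) = 9/2 + (-K)/2 = 9/2 - K/2)
-2515*(-65 + 6)*(19 + g(-5)) = -2515*(-65 + 6)*(19 + (9/2 - ½*(-5))) = -(-148385)*(19 + (9/2 + 5/2)) = -(-148385)*(19 + 7) = -(-148385)*26 = -2515*(-1534) = 3858010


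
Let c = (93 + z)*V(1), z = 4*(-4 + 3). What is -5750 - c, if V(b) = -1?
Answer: -5661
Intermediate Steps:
z = -4 (z = 4*(-1) = -4)
c = -89 (c = (93 - 4)*(-1) = 89*(-1) = -89)
-5750 - c = -5750 - 1*(-89) = -5750 + 89 = -5661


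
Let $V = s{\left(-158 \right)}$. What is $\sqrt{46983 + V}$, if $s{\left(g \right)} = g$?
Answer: $5 \sqrt{1873} \approx 216.39$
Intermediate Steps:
$V = -158$
$\sqrt{46983 + V} = \sqrt{46983 - 158} = \sqrt{46825} = 5 \sqrt{1873}$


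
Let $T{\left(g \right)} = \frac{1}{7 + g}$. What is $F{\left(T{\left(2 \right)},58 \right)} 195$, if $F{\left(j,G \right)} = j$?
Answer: $\frac{65}{3} \approx 21.667$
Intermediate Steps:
$F{\left(T{\left(2 \right)},58 \right)} 195 = \frac{1}{7 + 2} \cdot 195 = \frac{1}{9} \cdot 195 = \frac{65}{3}$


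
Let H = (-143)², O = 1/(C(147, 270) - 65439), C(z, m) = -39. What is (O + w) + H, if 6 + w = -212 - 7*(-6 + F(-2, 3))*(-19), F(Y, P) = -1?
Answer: 1263725399/65478 ≈ 19300.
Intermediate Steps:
O = -1/65478 (O = 1/(-39 - 65439) = 1/(-65478) = -1/65478 ≈ -1.5272e-5)
w = -1149 (w = -6 + (-212 - 7*(-6 - 1)*(-19)) = -6 + (-212 - 7*(-7)*(-19)) = -6 + (-212 + 49*(-19)) = -6 + (-212 - 931) = -6 - 1143 = -1149)
H = 20449
(O + w) + H = (-1/65478 - 1149) + 20449 = -75234223/65478 + 20449 = 1263725399/65478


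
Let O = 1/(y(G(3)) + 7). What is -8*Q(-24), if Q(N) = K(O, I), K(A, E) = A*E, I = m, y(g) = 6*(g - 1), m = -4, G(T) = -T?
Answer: -32/17 ≈ -1.8824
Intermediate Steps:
y(g) = -6 + 6*g (y(g) = 6*(-1 + g) = -6 + 6*g)
I = -4
O = -1/17 (O = 1/((-6 + 6*(-1*3)) + 7) = 1/((-6 + 6*(-3)) + 7) = 1/((-6 - 18) + 7) = 1/(-24 + 7) = 1/(-17) = -1/17 ≈ -0.058824)
Q(N) = 4/17 (Q(N) = -1/17*(-4) = 4/17)
-8*Q(-24) = -8*4/17 = -32/17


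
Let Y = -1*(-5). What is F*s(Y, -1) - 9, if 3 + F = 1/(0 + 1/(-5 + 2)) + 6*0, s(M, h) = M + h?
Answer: -33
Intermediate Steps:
Y = 5
F = -6 (F = -3 + (1/(0 + 1/(-5 + 2)) + 6*0) = -3 + (1/(0 + 1/(-3)) + 0) = -3 + (1/(0 - ⅓) + 0) = -3 + (1/(-⅓) + 0) = -3 + (-3 + 0) = -3 - 3 = -6)
F*s(Y, -1) - 9 = -6*(5 - 1) - 9 = -6*4 - 9 = -24 - 9 = -33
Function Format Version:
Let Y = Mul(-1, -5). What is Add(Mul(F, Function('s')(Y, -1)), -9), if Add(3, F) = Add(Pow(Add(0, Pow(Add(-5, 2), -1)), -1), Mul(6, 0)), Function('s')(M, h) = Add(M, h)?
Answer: -33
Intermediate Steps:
Y = 5
F = -6 (F = Add(-3, Add(Pow(Add(0, Pow(Add(-5, 2), -1)), -1), Mul(6, 0))) = Add(-3, Add(Pow(Add(0, Pow(-3, -1)), -1), 0)) = Add(-3, Add(Pow(Add(0, Rational(-1, 3)), -1), 0)) = Add(-3, Add(Pow(Rational(-1, 3), -1), 0)) = Add(-3, Add(-3, 0)) = Add(-3, -3) = -6)
Add(Mul(F, Function('s')(Y, -1)), -9) = Add(Mul(-6, Add(5, -1)), -9) = Add(Mul(-6, 4), -9) = Add(-24, -9) = -33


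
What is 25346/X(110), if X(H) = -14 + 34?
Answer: 12673/10 ≈ 1267.3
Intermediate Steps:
X(H) = 20
25346/X(110) = 25346/20 = 25346*(1/20) = 12673/10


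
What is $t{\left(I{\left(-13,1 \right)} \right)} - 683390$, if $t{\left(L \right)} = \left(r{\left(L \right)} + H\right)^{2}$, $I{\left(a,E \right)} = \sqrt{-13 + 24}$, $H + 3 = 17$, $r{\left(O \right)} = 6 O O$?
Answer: $-676990$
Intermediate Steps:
$r{\left(O \right)} = 6 O^{2}$
$H = 14$ ($H = -3 + 17 = 14$)
$I{\left(a,E \right)} = \sqrt{11}$
$t{\left(L \right)} = \left(14 + 6 L^{2}\right)^{2}$ ($t{\left(L \right)} = \left(6 L^{2} + 14\right)^{2} = \left(14 + 6 L^{2}\right)^{2}$)
$t{\left(I{\left(-13,1 \right)} \right)} - 683390 = 4 \left(7 + 3 \left(\sqrt{11}\right)^{2}\right)^{2} - 683390 = 4 \left(7 + 3 \cdot 11\right)^{2} - 683390 = 4 \left(7 + 33\right)^{2} - 683390 = 4 \cdot 40^{2} - 683390 = 4 \cdot 1600 - 683390 = 6400 - 683390 = -676990$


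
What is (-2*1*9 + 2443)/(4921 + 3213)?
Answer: 2425/8134 ≈ 0.29813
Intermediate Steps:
(-2*1*9 + 2443)/(4921 + 3213) = (-2*9 + 2443)/8134 = (-18 + 2443)*(1/8134) = 2425*(1/8134) = 2425/8134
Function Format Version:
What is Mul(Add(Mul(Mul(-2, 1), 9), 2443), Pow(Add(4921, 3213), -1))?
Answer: Rational(2425, 8134) ≈ 0.29813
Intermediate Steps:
Mul(Add(Mul(Mul(-2, 1), 9), 2443), Pow(Add(4921, 3213), -1)) = Mul(Add(Mul(-2, 9), 2443), Pow(8134, -1)) = Mul(Add(-18, 2443), Rational(1, 8134)) = Mul(2425, Rational(1, 8134)) = Rational(2425, 8134)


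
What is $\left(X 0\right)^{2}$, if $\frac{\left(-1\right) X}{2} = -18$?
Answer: $0$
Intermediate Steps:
$X = 36$ ($X = \left(-2\right) \left(-18\right) = 36$)
$\left(X 0\right)^{2} = \left(36 \cdot 0\right)^{2} = 0^{2} = 0$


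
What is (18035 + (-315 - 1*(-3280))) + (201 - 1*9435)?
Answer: 11766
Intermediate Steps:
(18035 + (-315 - 1*(-3280))) + (201 - 1*9435) = (18035 + (-315 + 3280)) + (201 - 9435) = (18035 + 2965) - 9234 = 21000 - 9234 = 11766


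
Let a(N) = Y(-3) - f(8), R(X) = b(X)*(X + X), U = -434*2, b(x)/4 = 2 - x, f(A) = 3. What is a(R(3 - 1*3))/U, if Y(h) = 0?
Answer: 3/868 ≈ 0.0034562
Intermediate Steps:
b(x) = 8 - 4*x (b(x) = 4*(2 - x) = 8 - 4*x)
U = -868
R(X) = 2*X*(8 - 4*X) (R(X) = (8 - 4*X)*(X + X) = (8 - 4*X)*(2*X) = 2*X*(8 - 4*X))
a(N) = -3 (a(N) = 0 - 1*3 = 0 - 3 = -3)
a(R(3 - 1*3))/U = -3/(-868) = -3*(-1/868) = 3/868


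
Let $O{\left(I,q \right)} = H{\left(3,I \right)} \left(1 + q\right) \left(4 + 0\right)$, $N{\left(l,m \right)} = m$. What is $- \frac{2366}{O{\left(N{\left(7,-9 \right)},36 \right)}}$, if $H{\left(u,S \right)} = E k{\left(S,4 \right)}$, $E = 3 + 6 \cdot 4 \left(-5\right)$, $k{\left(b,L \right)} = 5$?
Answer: $\frac{91}{3330} \approx 0.027327$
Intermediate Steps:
$E = -117$ ($E = 3 + 6 \left(-20\right) = 3 - 120 = -117$)
$H{\left(u,S \right)} = -585$ ($H{\left(u,S \right)} = \left(-117\right) 5 = -585$)
$O{\left(I,q \right)} = -2340 - 2340 q$ ($O{\left(I,q \right)} = - 585 \left(1 + q\right) \left(4 + 0\right) = - 585 \left(1 + q\right) 4 = - 585 \left(4 + 4 q\right) = -2340 - 2340 q$)
$- \frac{2366}{O{\left(N{\left(7,-9 \right)},36 \right)}} = - \frac{2366}{-2340 - 84240} = - \frac{2366}{-86580} = \left(-2366\right) \left(- \frac{1}{86580}\right) = \frac{91}{3330}$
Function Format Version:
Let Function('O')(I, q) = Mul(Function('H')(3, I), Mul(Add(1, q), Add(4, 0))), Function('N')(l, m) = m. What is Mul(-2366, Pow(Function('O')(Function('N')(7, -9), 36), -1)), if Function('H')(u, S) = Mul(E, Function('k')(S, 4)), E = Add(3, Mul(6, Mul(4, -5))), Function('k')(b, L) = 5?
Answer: Rational(91, 3330) ≈ 0.027327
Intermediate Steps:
E = -117 (E = Add(3, Mul(6, -20)) = Add(3, -120) = -117)
Function('H')(u, S) = -585 (Function('H')(u, S) = Mul(-117, 5) = -585)
Function('O')(I, q) = Add(-2340, Mul(-2340, q)) (Function('O')(I, q) = Mul(-585, Mul(Add(1, q), Add(4, 0))) = Mul(-585, Mul(Add(1, q), 4)) = Mul(-585, Add(4, Mul(4, q))) = Add(-2340, Mul(-2340, q)))
Mul(-2366, Pow(Function('O')(Function('N')(7, -9), 36), -1)) = Mul(-2366, Pow(Add(-2340, Mul(-2340, 36)), -1)) = Mul(-2366, Pow(Add(-2340, -84240), -1)) = Mul(-2366, Pow(-86580, -1)) = Mul(-2366, Rational(-1, 86580)) = Rational(91, 3330)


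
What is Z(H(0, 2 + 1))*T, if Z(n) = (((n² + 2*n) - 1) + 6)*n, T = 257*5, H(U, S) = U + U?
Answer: 0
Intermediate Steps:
H(U, S) = 2*U
T = 1285
Z(n) = n*(5 + n² + 2*n) (Z(n) = ((-1 + n² + 2*n) + 6)*n = (5 + n² + 2*n)*n = n*(5 + n² + 2*n))
Z(H(0, 2 + 1))*T = ((2*0)*(5 + (2*0)² + 2*(2*0)))*1285 = (0*(5 + 0² + 2*0))*1285 = (0*(5 + 0 + 0))*1285 = (0*5)*1285 = 0*1285 = 0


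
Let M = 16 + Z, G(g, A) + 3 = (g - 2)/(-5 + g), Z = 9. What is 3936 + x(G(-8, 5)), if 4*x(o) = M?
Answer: 15769/4 ≈ 3942.3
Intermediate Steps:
G(g, A) = -3 + (-2 + g)/(-5 + g) (G(g, A) = -3 + (g - 2)/(-5 + g) = -3 + (-2 + g)/(-5 + g))
M = 25 (M = 16 + 9 = 25)
x(o) = 25/4 (x(o) = (¼)*25 = 25/4)
3936 + x(G(-8, 5)) = 3936 + 25/4 = 15769/4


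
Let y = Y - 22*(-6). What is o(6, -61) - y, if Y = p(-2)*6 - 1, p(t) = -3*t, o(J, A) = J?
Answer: -161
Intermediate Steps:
Y = 35 (Y = -3*(-2)*6 - 1 = 6*6 - 1 = 36 - 1 = 35)
y = 167 (y = 35 - 22*(-6) = 35 + 132 = 167)
o(6, -61) - y = 6 - 1*167 = 6 - 167 = -161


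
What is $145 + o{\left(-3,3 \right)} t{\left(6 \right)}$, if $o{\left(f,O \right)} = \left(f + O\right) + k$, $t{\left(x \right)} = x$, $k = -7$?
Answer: $103$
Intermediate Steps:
$o{\left(f,O \right)} = -7 + O + f$ ($o{\left(f,O \right)} = \left(f + O\right) - 7 = \left(O + f\right) - 7 = -7 + O + f$)
$145 + o{\left(-3,3 \right)} t{\left(6 \right)} = 145 + \left(-7 + 3 - 3\right) 6 = 145 - 42 = 103$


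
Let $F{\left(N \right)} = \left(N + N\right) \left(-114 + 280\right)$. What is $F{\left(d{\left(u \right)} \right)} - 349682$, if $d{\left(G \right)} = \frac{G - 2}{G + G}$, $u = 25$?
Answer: $- \frac{8738232}{25} \approx -3.4953 \cdot 10^{5}$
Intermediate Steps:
$d{\left(G \right)} = \frac{-2 + G}{2 G}$
$F{\left(N \right)} = 332 N$ ($F{\left(N \right)} = 2 N 166 = 332 N$)
$F{\left(d{\left(u \right)} \right)} - 349682 = 332 \frac{-2 + 25}{2 \cdot 25} - 349682 = 332 \cdot \frac{1}{2} \cdot \frac{1}{25} \cdot 23 - 349682 = 332 \cdot \frac{23}{50} - 349682 = \frac{3818}{25} - 349682 = - \frac{8738232}{25}$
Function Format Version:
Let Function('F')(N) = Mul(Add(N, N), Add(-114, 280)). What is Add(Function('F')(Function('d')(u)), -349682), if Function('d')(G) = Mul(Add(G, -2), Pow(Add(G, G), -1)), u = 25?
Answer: Rational(-8738232, 25) ≈ -3.4953e+5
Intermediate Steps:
Function('d')(G) = Mul(Rational(1, 2), Pow(G, -1), Add(-2, G)) (Function('d')(G) = Mul(Add(-2, G), Pow(Mul(2, G), -1)) = Mul(Add(-2, G), Mul(Rational(1, 2), Pow(G, -1))) = Mul(Rational(1, 2), Pow(G, -1), Add(-2, G)))
Function('F')(N) = Mul(332, N) (Function('F')(N) = Mul(Mul(2, N), 166) = Mul(332, N))
Add(Function('F')(Function('d')(u)), -349682) = Add(Mul(332, Mul(Rational(1, 2), Pow(25, -1), Add(-2, 25))), -349682) = Add(Mul(332, Mul(Rational(1, 2), Rational(1, 25), 23)), -349682) = Add(Mul(332, Rational(23, 50)), -349682) = Add(Rational(3818, 25), -349682) = Rational(-8738232, 25)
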